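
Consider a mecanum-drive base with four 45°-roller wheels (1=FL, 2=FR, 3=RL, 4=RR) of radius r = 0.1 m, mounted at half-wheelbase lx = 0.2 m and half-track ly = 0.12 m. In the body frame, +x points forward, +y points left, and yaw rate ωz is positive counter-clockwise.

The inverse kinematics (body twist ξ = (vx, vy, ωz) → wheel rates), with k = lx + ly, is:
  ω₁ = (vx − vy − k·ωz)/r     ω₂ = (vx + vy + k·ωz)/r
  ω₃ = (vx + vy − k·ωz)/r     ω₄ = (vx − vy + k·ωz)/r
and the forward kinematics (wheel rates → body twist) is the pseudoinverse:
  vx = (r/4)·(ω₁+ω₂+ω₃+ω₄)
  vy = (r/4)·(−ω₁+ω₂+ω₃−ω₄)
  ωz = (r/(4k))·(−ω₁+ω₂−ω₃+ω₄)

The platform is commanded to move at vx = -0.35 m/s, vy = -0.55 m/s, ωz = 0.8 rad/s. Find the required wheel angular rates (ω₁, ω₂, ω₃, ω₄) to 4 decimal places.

k = lx + ly = 0.2 + 0.12 = 0.3200;  k·ωz = 0.3200·0.8 = 0.2560
ω₁ (FL) = (vx − vy − k·ωz)/r = -0.0560/0.1 = -0.5600
ω₂ (FR) = (vx + vy + k·ωz)/r = -0.6440/0.1 = -6.4400
ω₃ (RL) = (vx + vy − k·ωz)/r = -1.1560/0.1 = -11.5600
ω₄ (RR) = (vx − vy + k·ωz)/r = 0.4560/0.1 = 4.5600

(-0.5600, -6.4400, -11.5600, 4.5600)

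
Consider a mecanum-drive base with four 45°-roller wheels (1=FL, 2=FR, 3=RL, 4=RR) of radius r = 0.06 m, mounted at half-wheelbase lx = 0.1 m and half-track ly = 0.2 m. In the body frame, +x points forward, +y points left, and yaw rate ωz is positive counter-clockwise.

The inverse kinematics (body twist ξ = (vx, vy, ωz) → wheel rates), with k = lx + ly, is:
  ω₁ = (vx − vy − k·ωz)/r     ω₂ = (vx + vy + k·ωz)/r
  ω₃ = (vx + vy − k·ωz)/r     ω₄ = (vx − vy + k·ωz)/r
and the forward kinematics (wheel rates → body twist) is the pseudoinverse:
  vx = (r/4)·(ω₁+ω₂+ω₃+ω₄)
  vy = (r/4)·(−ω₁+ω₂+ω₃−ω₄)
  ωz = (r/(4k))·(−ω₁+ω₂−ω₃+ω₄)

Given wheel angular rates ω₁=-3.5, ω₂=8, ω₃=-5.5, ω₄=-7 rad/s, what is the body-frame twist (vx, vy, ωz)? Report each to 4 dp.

k = lx + ly = 0.1 + 0.2 = 0.3000
ω₁+ω₂+ω₃+ω₄ = -8.0000  →  vx = (0.06/4)·-8.0000 = -0.1200
−ω₁+ω₂+ω₃−ω₄ = 13.0000  →  vy = (0.06/4)·13.0000 = 0.1950
−ω₁+ω₂−ω₃+ω₄ = 10.0000  →  ωz = (0.06/1.2000)·10.0000 = 0.5000

(-0.1200, 0.1950, 0.5000)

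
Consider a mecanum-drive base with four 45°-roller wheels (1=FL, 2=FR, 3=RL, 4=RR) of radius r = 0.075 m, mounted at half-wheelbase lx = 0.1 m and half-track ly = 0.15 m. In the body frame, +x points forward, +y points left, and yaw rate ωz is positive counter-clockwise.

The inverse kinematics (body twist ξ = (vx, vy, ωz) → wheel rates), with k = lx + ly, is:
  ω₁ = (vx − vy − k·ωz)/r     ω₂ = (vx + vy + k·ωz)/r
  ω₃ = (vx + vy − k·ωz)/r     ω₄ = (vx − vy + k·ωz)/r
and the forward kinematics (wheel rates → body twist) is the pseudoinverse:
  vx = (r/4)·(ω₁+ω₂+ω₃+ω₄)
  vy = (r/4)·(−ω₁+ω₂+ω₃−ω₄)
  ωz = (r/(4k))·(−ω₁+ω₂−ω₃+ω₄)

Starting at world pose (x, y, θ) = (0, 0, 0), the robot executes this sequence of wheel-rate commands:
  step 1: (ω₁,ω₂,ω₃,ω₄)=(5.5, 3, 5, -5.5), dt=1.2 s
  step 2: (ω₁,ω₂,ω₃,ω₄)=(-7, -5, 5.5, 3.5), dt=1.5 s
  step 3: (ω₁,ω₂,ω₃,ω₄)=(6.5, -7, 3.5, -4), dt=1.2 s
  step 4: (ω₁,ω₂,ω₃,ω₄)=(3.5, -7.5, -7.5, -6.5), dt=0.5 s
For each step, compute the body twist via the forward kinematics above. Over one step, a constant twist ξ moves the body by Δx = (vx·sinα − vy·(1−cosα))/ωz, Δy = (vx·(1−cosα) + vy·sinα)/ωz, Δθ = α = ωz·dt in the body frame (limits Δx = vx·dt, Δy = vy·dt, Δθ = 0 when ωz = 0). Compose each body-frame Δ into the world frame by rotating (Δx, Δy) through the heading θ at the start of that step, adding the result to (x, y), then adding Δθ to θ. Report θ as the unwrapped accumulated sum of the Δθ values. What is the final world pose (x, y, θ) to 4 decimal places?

step 1: ξ=(vx,vy,ωz)=(0.1500, 0.1500, -0.9750), dt=1.2 → body Δ=(0.2355, 0.0478, -1.1700) → world pose (0.2355, 0.0478, -1.1700)
step 2: ξ=(vx,vy,ωz)=(-0.0563, 0.0750, 0.0000), dt=1.5 → body Δ=(-0.0844, 0.1125, 0.0000) → world pose (0.3061, 0.1694, -1.1700)
step 3: ξ=(vx,vy,ωz)=(-0.0188, -0.1125, -1.5750), dt=1.2 → body Δ=(-0.1051, -0.0522, -1.8900) → world pose (0.2171, 0.2459, -3.0600)
step 4: ξ=(vx,vy,ωz)=(-0.3375, -0.2250, -0.7500), dt=0.5 → body Δ=(-0.1857, -0.0786, -0.3750) → world pose (0.3957, 0.3393, -3.4350)

(0.3957, 0.3393, -3.4350)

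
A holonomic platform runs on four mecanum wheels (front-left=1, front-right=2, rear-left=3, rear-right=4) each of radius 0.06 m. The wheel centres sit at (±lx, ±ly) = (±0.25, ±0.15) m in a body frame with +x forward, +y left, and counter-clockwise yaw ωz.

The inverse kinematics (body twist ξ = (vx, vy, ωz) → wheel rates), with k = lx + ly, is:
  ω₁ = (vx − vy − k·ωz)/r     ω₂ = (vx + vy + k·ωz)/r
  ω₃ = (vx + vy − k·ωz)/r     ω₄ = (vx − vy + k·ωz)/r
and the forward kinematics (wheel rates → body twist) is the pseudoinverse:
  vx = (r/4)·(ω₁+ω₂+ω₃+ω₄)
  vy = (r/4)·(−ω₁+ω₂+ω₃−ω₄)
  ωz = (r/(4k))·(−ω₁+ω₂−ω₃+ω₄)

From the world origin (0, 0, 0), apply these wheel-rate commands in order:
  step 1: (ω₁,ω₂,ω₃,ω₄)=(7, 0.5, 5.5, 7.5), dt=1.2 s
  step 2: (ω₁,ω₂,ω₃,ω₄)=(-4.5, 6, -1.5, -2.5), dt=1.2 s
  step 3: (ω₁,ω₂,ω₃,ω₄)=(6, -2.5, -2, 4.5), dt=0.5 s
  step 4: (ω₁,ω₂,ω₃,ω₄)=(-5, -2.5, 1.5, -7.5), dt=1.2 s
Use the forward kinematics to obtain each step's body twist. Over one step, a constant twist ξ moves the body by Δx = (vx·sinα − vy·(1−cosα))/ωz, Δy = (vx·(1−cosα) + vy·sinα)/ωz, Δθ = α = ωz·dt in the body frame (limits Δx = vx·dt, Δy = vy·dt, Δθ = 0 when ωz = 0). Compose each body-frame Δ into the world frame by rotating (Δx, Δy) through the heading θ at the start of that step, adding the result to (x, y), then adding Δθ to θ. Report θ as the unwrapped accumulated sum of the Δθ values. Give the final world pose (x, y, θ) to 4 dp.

step 1: ξ=(vx,vy,ωz)=(0.3075, -0.1275, -0.1688), dt=1.2 → body Δ=(0.3510, -0.1892, -0.2025) → world pose (0.3510, -0.1892, -0.2025)
step 2: ξ=(vx,vy,ωz)=(-0.0375, 0.1725, 0.3562), dt=1.2 → body Δ=(-0.0872, 0.1913, 0.4275) → world pose (0.3041, 0.0157, 0.2250)
step 3: ξ=(vx,vy,ωz)=(0.0900, -0.2250, -0.0750), dt=0.5 → body Δ=(0.0429, -0.1133, -0.0375) → world pose (0.3712, -0.0852, 0.1875)
step 4: ξ=(vx,vy,ωz)=(-0.2025, 0.1725, -0.2437), dt=1.2 → body Δ=(-0.2095, 0.2393, -0.2925) → world pose (0.1207, 0.1109, -0.1050)

(0.1207, 0.1109, -0.1050)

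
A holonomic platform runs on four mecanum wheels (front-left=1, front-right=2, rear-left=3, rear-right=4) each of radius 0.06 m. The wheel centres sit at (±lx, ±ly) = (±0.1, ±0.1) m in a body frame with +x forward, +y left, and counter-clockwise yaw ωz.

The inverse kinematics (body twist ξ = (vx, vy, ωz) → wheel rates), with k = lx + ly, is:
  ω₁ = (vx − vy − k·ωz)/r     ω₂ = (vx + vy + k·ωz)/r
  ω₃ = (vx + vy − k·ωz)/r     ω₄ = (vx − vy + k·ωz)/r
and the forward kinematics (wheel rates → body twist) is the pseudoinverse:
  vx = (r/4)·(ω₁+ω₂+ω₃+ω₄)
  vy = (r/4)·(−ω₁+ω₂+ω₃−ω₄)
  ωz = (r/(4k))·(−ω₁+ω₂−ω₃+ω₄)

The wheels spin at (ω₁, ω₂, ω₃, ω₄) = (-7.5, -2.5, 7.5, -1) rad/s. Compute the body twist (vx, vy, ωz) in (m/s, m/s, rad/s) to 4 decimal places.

(-0.0525, 0.2025, -0.2625)

k = lx + ly = 0.1 + 0.1 = 0.2000
ω₁+ω₂+ω₃+ω₄ = -3.5000  →  vx = (0.06/4)·-3.5000 = -0.0525
−ω₁+ω₂+ω₃−ω₄ = 13.5000  →  vy = (0.06/4)·13.5000 = 0.2025
−ω₁+ω₂−ω₃+ω₄ = -3.5000  →  ωz = (0.06/0.8000)·-3.5000 = -0.2625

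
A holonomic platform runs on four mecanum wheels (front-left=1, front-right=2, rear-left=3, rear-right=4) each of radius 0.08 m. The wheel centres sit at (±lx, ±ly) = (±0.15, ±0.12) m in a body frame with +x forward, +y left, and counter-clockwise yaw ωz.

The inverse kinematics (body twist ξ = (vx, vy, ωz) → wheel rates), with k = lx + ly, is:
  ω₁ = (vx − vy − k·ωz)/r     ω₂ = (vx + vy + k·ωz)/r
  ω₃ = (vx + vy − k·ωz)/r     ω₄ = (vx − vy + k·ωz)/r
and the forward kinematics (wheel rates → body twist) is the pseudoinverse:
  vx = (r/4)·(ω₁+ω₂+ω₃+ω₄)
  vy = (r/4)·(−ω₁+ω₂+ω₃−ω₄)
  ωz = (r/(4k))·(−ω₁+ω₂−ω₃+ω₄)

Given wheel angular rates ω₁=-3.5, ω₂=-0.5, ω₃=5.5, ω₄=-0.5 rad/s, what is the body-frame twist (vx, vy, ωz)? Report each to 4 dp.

k = lx + ly = 0.15 + 0.12 = 0.2700
ω₁+ω₂+ω₃+ω₄ = 1.0000  →  vx = (0.08/4)·1.0000 = 0.0200
−ω₁+ω₂+ω₃−ω₄ = 9.0000  →  vy = (0.08/4)·9.0000 = 0.1800
−ω₁+ω₂−ω₃+ω₄ = -3.0000  →  ωz = (0.08/1.0800)·-3.0000 = -0.2222

(0.0200, 0.1800, -0.2222)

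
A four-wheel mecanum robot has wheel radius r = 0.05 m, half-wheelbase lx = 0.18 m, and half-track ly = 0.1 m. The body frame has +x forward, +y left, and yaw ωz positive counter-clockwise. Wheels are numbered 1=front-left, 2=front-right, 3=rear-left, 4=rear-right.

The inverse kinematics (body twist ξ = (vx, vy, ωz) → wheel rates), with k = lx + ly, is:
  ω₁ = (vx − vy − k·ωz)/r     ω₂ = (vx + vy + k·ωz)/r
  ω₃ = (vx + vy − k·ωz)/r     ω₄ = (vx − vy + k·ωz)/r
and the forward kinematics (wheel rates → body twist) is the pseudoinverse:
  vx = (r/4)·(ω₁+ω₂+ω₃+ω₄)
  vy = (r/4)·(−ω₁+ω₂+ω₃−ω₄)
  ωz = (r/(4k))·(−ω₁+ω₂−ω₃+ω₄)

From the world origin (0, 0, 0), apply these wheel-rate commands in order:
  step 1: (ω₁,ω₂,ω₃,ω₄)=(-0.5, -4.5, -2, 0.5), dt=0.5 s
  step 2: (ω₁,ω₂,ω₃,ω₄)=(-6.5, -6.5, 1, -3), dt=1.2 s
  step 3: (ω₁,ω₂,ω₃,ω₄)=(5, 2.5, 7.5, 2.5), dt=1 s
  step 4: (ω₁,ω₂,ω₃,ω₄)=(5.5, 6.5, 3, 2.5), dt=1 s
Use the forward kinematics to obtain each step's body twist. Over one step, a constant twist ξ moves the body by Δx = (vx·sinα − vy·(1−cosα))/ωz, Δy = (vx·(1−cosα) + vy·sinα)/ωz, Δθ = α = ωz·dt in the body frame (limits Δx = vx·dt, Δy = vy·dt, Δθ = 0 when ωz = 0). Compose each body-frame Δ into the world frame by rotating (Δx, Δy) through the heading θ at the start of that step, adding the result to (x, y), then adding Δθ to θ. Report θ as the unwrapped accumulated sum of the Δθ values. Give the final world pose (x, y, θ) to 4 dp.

(0.1507, -0.1111, -0.5603)

step 1: ξ=(vx,vy,ωz)=(-0.0813, -0.0813, -0.0670), dt=0.5 → body Δ=(-0.0413, -0.0399, -0.0335) → world pose (-0.0413, -0.0399, -0.0335)
step 2: ξ=(vx,vy,ωz)=(-0.1875, 0.0500, -0.1786), dt=1.2 → body Δ=(-0.2169, 0.0836, -0.2143) → world pose (-0.2553, 0.0508, -0.2478)
step 3: ξ=(vx,vy,ωz)=(0.2188, 0.0312, -0.3348), dt=1.0 → body Δ=(0.2199, -0.0056, -0.3348) → world pose (-0.0435, -0.0085, -0.5826)
step 4: ξ=(vx,vy,ωz)=(0.2188, 0.0188, 0.0223), dt=1.0 → body Δ=(0.2185, 0.0212, 0.0223) → world pose (0.1507, -0.1111, -0.5603)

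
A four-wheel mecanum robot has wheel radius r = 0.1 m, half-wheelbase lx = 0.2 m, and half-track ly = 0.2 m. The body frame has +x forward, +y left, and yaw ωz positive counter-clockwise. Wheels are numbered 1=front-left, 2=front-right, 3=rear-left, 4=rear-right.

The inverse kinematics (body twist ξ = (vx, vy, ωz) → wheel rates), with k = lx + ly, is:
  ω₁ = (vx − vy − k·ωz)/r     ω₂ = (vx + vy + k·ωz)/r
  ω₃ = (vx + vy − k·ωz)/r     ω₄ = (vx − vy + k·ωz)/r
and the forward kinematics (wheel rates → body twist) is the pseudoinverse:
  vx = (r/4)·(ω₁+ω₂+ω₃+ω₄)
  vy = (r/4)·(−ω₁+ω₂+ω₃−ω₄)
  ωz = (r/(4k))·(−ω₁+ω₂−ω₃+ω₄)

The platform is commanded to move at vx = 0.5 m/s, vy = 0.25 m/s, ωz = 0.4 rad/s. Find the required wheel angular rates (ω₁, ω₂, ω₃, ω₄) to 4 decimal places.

(0.9000, 9.1000, 5.9000, 4.1000)

k = lx + ly = 0.2 + 0.2 = 0.4000;  k·ωz = 0.4000·0.4 = 0.1600
ω₁ (FL) = (vx − vy − k·ωz)/r = 0.0900/0.1 = 0.9000
ω₂ (FR) = (vx + vy + k·ωz)/r = 0.9100/0.1 = 9.1000
ω₃ (RL) = (vx + vy − k·ωz)/r = 0.5900/0.1 = 5.9000
ω₄ (RR) = (vx − vy + k·ωz)/r = 0.4100/0.1 = 4.1000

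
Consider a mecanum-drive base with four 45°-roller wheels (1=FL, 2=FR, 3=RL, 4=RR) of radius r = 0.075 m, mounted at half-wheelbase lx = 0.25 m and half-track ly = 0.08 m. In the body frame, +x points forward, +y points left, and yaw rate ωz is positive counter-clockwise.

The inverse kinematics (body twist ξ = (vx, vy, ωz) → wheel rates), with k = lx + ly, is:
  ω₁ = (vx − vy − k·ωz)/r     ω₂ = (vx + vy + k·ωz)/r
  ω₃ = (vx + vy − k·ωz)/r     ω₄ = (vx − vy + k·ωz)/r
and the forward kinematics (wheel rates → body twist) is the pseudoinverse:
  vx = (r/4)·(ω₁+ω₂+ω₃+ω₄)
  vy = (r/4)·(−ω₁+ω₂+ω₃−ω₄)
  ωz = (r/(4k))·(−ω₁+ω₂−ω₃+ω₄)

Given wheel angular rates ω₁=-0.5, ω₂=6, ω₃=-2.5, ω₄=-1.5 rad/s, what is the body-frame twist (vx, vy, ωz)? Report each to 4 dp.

k = lx + ly = 0.25 + 0.08 = 0.3300
ω₁+ω₂+ω₃+ω₄ = 1.5000  →  vx = (0.075/4)·1.5000 = 0.0281
−ω₁+ω₂+ω₃−ω₄ = 5.5000  →  vy = (0.075/4)·5.5000 = 0.1031
−ω₁+ω₂−ω₃+ω₄ = 7.5000  →  ωz = (0.075/1.3200)·7.5000 = 0.4261

(0.0281, 0.1031, 0.4261)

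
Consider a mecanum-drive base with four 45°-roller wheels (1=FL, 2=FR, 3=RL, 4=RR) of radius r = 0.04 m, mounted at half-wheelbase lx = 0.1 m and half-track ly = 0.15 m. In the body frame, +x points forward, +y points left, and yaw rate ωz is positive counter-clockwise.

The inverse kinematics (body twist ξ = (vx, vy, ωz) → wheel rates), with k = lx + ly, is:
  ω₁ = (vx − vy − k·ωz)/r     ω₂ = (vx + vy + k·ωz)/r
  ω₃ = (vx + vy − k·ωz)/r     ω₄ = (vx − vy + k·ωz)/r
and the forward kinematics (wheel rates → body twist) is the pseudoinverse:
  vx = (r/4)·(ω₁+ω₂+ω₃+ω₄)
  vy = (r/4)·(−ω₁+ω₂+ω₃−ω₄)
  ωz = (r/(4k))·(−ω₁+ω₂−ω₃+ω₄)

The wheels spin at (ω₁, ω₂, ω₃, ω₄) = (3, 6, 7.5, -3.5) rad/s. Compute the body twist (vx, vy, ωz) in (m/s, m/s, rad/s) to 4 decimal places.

k = lx + ly = 0.1 + 0.15 = 0.2500
ω₁+ω₂+ω₃+ω₄ = 13.0000  →  vx = (0.04/4)·13.0000 = 0.1300
−ω₁+ω₂+ω₃−ω₄ = 14.0000  →  vy = (0.04/4)·14.0000 = 0.1400
−ω₁+ω₂−ω₃+ω₄ = -8.0000  →  ωz = (0.04/1.0000)·-8.0000 = -0.3200

(0.1300, 0.1400, -0.3200)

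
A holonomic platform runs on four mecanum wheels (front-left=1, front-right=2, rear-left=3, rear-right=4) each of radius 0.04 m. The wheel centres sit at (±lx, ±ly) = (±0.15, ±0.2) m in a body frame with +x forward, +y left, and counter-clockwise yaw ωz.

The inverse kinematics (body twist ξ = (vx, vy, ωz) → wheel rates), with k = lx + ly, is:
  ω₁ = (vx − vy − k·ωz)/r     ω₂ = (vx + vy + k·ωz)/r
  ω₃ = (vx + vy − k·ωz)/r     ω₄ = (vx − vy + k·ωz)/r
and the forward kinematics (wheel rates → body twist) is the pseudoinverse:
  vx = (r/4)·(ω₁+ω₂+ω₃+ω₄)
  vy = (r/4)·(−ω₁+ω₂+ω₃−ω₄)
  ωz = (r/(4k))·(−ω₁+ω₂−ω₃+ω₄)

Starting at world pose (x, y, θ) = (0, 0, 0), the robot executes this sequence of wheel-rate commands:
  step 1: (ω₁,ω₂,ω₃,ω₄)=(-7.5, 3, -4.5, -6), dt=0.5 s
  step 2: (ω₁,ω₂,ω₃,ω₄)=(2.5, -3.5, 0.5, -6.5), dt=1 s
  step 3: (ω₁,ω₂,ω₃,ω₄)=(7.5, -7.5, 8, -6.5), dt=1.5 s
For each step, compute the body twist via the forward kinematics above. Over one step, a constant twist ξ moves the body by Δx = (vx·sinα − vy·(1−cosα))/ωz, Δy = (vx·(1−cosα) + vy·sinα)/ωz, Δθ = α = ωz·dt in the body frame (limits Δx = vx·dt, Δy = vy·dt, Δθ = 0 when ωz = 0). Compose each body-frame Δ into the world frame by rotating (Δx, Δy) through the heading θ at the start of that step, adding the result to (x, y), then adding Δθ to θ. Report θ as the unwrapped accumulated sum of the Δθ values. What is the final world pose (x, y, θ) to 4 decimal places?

(-0.1395, 0.0483, -1.5071)

step 1: ξ=(vx,vy,ωz)=(-0.1500, 0.1200, 0.2571), dt=0.5 → body Δ=(-0.0786, 0.0550, 0.1286) → world pose (-0.0786, 0.0550, 0.1286)
step 2: ξ=(vx,vy,ωz)=(-0.0700, 0.0100, -0.3714), dt=1.0 → body Δ=(-0.0666, 0.0226, -0.3714) → world pose (-0.1476, 0.0689, -0.2429)
step 3: ξ=(vx,vy,ωz)=(0.0150, -0.0050, -0.8429), dt=1.5 → body Δ=(0.0128, -0.0181, -1.2643) → world pose (-0.1395, 0.0483, -1.5071)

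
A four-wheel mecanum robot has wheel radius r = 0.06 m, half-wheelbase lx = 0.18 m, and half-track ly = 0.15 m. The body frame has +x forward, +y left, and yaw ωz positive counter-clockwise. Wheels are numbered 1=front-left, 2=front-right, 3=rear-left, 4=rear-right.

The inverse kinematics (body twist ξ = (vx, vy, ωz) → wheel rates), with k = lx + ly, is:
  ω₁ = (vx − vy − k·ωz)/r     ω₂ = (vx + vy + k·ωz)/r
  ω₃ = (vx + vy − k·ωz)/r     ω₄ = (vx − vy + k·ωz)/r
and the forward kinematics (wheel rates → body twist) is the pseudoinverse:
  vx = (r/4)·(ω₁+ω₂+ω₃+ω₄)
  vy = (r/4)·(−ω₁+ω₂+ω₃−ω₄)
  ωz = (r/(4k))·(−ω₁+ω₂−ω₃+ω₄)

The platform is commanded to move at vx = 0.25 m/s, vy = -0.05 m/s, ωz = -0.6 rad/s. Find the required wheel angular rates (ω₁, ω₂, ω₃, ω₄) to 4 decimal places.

k = lx + ly = 0.18 + 0.15 = 0.3300;  k·ωz = 0.3300·-0.6 = -0.1980
ω₁ (FL) = (vx − vy − k·ωz)/r = 0.4980/0.06 = 8.3000
ω₂ (FR) = (vx + vy + k·ωz)/r = 0.0020/0.06 = 0.0333
ω₃ (RL) = (vx + vy − k·ωz)/r = 0.3980/0.06 = 6.6333
ω₄ (RR) = (vx − vy + k·ωz)/r = 0.1020/0.06 = 1.7000

(8.3000, 0.0333, 6.6333, 1.7000)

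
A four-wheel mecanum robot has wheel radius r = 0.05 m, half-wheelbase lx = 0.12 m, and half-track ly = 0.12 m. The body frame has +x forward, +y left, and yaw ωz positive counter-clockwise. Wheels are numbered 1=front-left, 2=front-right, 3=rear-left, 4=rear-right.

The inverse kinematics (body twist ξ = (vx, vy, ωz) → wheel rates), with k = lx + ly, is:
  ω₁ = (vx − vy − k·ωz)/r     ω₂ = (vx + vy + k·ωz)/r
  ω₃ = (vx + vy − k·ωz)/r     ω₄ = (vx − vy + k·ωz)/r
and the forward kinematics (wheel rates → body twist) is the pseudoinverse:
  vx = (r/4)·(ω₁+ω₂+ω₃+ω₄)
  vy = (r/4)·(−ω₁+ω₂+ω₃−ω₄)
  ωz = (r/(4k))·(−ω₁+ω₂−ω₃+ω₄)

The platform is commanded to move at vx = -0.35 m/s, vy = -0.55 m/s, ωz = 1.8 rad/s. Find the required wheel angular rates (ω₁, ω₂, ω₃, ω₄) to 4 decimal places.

k = lx + ly = 0.12 + 0.12 = 0.2400;  k·ωz = 0.2400·1.8 = 0.4320
ω₁ (FL) = (vx − vy − k·ωz)/r = -0.2320/0.05 = -4.6400
ω₂ (FR) = (vx + vy + k·ωz)/r = -0.4680/0.05 = -9.3600
ω₃ (RL) = (vx + vy − k·ωz)/r = -1.3320/0.05 = -26.6400
ω₄ (RR) = (vx − vy + k·ωz)/r = 0.6320/0.05 = 12.6400

(-4.6400, -9.3600, -26.6400, 12.6400)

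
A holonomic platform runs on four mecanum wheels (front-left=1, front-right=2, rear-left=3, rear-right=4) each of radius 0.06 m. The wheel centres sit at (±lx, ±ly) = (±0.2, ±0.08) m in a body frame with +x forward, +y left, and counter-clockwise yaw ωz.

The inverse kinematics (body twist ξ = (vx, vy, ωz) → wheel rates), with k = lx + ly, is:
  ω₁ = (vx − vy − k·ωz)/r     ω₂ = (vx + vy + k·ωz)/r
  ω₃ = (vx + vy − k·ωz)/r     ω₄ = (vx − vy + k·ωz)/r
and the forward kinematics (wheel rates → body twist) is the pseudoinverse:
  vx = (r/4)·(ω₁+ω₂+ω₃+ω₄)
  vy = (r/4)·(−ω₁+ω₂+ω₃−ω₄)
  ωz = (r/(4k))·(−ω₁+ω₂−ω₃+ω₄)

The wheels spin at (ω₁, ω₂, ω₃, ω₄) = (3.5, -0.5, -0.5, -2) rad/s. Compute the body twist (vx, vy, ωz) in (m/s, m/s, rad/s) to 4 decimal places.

k = lx + ly = 0.2 + 0.08 = 0.2800
ω₁+ω₂+ω₃+ω₄ = 0.5000  →  vx = (0.06/4)·0.5000 = 0.0075
−ω₁+ω₂+ω₃−ω₄ = -2.5000  →  vy = (0.06/4)·-2.5000 = -0.0375
−ω₁+ω₂−ω₃+ω₄ = -5.5000  →  ωz = (0.06/1.1200)·-5.5000 = -0.2946

(0.0075, -0.0375, -0.2946)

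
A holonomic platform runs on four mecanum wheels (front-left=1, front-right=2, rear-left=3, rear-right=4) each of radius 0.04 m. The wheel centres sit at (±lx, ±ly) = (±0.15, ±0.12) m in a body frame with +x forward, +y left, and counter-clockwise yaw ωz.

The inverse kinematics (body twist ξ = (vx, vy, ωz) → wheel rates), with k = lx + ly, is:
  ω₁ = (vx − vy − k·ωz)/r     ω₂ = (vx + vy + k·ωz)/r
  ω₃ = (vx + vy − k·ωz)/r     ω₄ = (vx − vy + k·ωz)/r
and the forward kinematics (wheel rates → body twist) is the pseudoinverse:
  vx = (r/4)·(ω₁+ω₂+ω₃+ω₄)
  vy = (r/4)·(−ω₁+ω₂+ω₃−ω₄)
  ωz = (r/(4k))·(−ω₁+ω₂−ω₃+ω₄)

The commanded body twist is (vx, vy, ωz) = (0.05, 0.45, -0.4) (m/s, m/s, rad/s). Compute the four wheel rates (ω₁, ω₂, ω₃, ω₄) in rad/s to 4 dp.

(-7.3000, 9.8000, 15.2000, -12.7000)

k = lx + ly = 0.15 + 0.12 = 0.2700;  k·ωz = 0.2700·-0.4 = -0.1080
ω₁ (FL) = (vx − vy − k·ωz)/r = -0.2920/0.04 = -7.3000
ω₂ (FR) = (vx + vy + k·ωz)/r = 0.3920/0.04 = 9.8000
ω₃ (RL) = (vx + vy − k·ωz)/r = 0.6080/0.04 = 15.2000
ω₄ (RR) = (vx − vy + k·ωz)/r = -0.5080/0.04 = -12.7000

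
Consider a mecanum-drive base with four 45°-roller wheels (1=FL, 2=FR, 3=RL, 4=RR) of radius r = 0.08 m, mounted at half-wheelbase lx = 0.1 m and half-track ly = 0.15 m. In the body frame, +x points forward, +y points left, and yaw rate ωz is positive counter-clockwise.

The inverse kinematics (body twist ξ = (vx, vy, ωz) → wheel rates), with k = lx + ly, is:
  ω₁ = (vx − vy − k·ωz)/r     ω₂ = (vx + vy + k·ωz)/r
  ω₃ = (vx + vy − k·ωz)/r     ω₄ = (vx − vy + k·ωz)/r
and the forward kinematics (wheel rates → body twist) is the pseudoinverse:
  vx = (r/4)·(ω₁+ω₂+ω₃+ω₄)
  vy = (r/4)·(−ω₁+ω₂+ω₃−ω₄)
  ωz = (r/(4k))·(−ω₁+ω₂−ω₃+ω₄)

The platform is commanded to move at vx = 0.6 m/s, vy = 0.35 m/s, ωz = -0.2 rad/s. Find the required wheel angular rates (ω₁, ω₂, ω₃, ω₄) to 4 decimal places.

k = lx + ly = 0.1 + 0.15 = 0.2500;  k·ωz = 0.2500·-0.2 = -0.0500
ω₁ (FL) = (vx − vy − k·ωz)/r = 0.3000/0.08 = 3.7500
ω₂ (FR) = (vx + vy + k·ωz)/r = 0.9000/0.08 = 11.2500
ω₃ (RL) = (vx + vy − k·ωz)/r = 1.0000/0.08 = 12.5000
ω₄ (RR) = (vx − vy + k·ωz)/r = 0.2000/0.08 = 2.5000

(3.7500, 11.2500, 12.5000, 2.5000)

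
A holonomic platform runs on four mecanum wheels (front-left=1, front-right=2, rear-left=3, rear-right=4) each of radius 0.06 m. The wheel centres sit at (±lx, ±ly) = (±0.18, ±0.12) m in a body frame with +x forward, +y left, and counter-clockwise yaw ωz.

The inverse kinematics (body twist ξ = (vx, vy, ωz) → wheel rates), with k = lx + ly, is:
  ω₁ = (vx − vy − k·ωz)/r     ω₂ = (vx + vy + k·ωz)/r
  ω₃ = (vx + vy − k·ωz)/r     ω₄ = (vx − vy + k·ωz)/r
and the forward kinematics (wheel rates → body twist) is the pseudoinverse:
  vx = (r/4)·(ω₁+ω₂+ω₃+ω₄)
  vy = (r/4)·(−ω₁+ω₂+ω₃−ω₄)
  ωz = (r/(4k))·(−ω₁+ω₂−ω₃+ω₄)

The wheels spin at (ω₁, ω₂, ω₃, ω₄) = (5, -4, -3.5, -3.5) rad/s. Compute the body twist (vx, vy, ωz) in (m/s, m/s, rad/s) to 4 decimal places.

k = lx + ly = 0.18 + 0.12 = 0.3000
ω₁+ω₂+ω₃+ω₄ = -6.0000  →  vx = (0.06/4)·-6.0000 = -0.0900
−ω₁+ω₂+ω₃−ω₄ = -9.0000  →  vy = (0.06/4)·-9.0000 = -0.1350
−ω₁+ω₂−ω₃+ω₄ = -9.0000  →  ωz = (0.06/1.2000)·-9.0000 = -0.4500

(-0.0900, -0.1350, -0.4500)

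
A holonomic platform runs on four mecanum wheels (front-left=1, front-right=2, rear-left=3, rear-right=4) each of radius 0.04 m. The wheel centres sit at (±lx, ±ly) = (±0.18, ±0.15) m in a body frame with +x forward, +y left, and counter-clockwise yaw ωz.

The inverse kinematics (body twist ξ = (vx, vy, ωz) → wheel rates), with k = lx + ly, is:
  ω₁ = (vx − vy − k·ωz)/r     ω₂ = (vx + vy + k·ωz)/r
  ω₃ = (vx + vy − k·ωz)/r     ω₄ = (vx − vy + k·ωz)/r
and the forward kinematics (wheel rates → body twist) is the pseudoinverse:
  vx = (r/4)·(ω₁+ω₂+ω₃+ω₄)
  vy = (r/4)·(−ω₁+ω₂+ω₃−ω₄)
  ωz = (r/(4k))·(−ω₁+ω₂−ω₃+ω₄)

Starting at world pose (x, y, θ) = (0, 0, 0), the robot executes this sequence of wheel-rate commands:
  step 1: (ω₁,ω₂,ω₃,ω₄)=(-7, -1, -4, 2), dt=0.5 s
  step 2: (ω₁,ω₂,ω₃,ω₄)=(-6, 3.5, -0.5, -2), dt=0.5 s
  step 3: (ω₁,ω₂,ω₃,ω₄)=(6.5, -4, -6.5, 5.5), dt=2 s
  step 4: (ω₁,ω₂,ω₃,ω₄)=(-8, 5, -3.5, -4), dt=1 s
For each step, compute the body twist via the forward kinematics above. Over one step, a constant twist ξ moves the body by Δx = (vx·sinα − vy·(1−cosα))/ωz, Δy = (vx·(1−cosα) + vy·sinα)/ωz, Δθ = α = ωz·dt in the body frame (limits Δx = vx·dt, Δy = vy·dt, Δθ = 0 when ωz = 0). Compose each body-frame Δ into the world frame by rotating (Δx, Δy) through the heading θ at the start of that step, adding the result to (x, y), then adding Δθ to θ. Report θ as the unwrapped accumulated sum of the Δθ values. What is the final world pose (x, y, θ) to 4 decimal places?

step 1: ξ=(vx,vy,ωz)=(-0.1000, 0.0000, 0.3636), dt=0.5 → body Δ=(-0.0497, -0.0045, 0.1818) → world pose (-0.0497, -0.0045, 0.1818)
step 2: ξ=(vx,vy,ωz)=(-0.0500, 0.1100, 0.2424), dt=0.5 → body Δ=(-0.0283, 0.0534, 0.1212) → world pose (-0.0872, 0.0428, 0.3030)
step 3: ξ=(vx,vy,ωz)=(0.0150, -0.2250, 0.0455), dt=2.0 → body Δ=(0.0504, -0.4480, 0.0909) → world pose (0.0946, -0.3697, 0.3939)
step 4: ξ=(vx,vy,ωz)=(-0.1050, 0.1350, 0.3788), dt=1.0 → body Δ=(-0.1278, 0.1121, 0.3788) → world pose (-0.0664, -0.3152, 0.7727)

(-0.0664, -0.3152, 0.7727)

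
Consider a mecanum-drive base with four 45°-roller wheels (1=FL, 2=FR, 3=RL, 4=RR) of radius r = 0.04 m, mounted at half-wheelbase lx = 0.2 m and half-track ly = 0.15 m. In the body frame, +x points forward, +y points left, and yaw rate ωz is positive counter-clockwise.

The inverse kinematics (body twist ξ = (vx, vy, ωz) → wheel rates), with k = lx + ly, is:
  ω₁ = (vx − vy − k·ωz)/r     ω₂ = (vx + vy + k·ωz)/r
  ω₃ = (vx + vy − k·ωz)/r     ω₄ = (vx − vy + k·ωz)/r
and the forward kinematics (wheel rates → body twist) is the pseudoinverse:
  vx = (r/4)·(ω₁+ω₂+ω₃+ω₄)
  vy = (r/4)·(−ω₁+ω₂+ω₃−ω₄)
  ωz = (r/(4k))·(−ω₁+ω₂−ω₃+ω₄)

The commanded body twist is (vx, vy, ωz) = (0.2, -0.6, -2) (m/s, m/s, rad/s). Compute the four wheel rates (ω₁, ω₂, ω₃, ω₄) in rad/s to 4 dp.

k = lx + ly = 0.2 + 0.15 = 0.3500;  k·ωz = 0.3500·-2 = -0.7000
ω₁ (FL) = (vx − vy − k·ωz)/r = 1.5000/0.04 = 37.5000
ω₂ (FR) = (vx + vy + k·ωz)/r = -1.1000/0.04 = -27.5000
ω₃ (RL) = (vx + vy − k·ωz)/r = 0.3000/0.04 = 7.5000
ω₄ (RR) = (vx − vy + k·ωz)/r = 0.1000/0.04 = 2.5000

(37.5000, -27.5000, 7.5000, 2.5000)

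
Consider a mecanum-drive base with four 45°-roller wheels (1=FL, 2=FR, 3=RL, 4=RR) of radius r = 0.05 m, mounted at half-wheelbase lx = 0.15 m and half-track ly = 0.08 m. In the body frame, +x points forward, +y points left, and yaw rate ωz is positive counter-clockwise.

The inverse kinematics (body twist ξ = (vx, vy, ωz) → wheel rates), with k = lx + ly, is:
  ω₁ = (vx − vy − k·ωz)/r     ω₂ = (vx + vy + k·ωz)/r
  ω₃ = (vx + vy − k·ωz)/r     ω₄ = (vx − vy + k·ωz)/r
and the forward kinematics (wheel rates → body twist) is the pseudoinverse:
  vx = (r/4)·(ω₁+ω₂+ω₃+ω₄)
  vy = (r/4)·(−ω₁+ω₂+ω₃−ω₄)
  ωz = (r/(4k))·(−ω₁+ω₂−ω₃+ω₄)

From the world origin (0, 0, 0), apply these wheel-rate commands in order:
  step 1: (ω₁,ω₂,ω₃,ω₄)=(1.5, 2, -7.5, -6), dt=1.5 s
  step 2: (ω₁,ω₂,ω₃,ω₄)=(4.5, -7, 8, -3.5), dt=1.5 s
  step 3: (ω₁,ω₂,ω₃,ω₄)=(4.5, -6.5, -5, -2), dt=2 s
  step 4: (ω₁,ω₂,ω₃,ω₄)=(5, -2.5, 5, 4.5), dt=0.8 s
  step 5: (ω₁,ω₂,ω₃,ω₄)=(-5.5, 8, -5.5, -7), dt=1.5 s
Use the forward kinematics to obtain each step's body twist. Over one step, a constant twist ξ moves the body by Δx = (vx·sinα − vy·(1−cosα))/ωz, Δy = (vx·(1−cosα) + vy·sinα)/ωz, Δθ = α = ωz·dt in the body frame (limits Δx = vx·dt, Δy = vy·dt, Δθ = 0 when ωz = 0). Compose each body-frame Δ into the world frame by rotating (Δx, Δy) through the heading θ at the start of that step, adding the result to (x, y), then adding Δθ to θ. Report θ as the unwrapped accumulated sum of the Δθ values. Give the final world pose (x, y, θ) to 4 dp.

step 1: ξ=(vx,vy,ωz)=(-0.1250, -0.0125, 0.1087), dt=1.5 → body Δ=(-0.1851, -0.0339, 0.1630) → world pose (-0.1851, -0.0339, 0.1630)
step 2: ξ=(vx,vy,ωz)=(0.0250, 0.0000, -1.2500), dt=1.5 → body Δ=(0.0191, -0.0260, -1.8750) → world pose (-0.1621, -0.0565, -1.7120)
step 3: ξ=(vx,vy,ωz)=(-0.1125, -0.1750, -0.4348), dt=2.0 → body Δ=(-0.3405, -0.2157, -0.8696) → world pose (-0.3278, 0.3110, -2.5815)
step 4: ξ=(vx,vy,ωz)=(0.1500, -0.0875, -0.4348), dt=0.8 → body Δ=(0.1055, -0.0893, -0.3478) → world pose (-0.4646, 0.3306, -2.9293)
step 5: ξ=(vx,vy,ωz)=(-0.1250, 0.1875, 0.6522), dt=1.5 → body Δ=(-0.2859, 0.1539, 0.9783) → world pose (-0.1527, 0.2404, -1.9511)

(-0.1527, 0.2404, -1.9511)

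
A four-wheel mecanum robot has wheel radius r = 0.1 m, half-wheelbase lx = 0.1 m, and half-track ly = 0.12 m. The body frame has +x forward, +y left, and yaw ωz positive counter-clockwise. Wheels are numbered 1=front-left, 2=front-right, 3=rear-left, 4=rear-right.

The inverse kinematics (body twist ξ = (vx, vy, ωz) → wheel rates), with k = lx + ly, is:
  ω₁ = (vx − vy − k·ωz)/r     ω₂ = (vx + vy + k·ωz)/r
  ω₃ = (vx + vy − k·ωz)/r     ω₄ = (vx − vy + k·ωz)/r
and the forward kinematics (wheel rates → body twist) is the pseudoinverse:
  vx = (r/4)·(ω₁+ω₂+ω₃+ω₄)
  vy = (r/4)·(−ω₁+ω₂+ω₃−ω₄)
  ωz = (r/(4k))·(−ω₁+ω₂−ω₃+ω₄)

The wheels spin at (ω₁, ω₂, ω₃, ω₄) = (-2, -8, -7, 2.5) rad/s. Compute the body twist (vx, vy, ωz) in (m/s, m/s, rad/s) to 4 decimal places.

(-0.3625, -0.3875, 0.3977)

k = lx + ly = 0.1 + 0.12 = 0.2200
ω₁+ω₂+ω₃+ω₄ = -14.5000  →  vx = (0.1/4)·-14.5000 = -0.3625
−ω₁+ω₂+ω₃−ω₄ = -15.5000  →  vy = (0.1/4)·-15.5000 = -0.3875
−ω₁+ω₂−ω₃+ω₄ = 3.5000  →  ωz = (0.1/0.8800)·3.5000 = 0.3977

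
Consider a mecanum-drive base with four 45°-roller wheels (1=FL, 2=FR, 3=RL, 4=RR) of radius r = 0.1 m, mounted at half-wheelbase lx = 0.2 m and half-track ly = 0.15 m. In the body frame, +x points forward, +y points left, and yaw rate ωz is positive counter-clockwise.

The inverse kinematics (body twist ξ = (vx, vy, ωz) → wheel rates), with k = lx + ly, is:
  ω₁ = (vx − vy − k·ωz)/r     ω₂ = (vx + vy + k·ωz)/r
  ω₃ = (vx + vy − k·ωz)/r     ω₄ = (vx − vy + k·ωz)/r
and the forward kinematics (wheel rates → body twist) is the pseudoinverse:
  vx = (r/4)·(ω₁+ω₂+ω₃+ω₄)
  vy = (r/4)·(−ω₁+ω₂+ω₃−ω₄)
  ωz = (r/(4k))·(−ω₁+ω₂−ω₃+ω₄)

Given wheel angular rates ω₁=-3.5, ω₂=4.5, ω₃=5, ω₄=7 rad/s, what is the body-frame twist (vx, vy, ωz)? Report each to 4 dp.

k = lx + ly = 0.2 + 0.15 = 0.3500
ω₁+ω₂+ω₃+ω₄ = 13.0000  →  vx = (0.1/4)·13.0000 = 0.3250
−ω₁+ω₂+ω₃−ω₄ = 6.0000  →  vy = (0.1/4)·6.0000 = 0.1500
−ω₁+ω₂−ω₃+ω₄ = 10.0000  →  ωz = (0.1/1.4000)·10.0000 = 0.7143

(0.3250, 0.1500, 0.7143)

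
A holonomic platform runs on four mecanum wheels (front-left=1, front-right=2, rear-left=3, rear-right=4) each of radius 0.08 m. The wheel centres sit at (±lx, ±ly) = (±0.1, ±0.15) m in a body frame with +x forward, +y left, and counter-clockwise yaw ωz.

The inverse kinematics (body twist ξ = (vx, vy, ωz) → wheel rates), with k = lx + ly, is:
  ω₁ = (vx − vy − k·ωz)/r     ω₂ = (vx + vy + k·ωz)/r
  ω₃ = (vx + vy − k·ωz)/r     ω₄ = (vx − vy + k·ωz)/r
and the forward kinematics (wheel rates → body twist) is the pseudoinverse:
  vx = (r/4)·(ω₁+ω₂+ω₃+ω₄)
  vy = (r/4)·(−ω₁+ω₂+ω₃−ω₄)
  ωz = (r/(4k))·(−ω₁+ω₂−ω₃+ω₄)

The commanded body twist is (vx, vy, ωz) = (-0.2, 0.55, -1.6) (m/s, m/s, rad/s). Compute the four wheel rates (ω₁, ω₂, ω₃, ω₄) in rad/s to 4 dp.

(-4.3750, -0.6250, 9.3750, -14.3750)

k = lx + ly = 0.1 + 0.15 = 0.2500;  k·ωz = 0.2500·-1.6 = -0.4000
ω₁ (FL) = (vx − vy − k·ωz)/r = -0.3500/0.08 = -4.3750
ω₂ (FR) = (vx + vy + k·ωz)/r = -0.0500/0.08 = -0.6250
ω₃ (RL) = (vx + vy − k·ωz)/r = 0.7500/0.08 = 9.3750
ω₄ (RR) = (vx − vy + k·ωz)/r = -1.1500/0.08 = -14.3750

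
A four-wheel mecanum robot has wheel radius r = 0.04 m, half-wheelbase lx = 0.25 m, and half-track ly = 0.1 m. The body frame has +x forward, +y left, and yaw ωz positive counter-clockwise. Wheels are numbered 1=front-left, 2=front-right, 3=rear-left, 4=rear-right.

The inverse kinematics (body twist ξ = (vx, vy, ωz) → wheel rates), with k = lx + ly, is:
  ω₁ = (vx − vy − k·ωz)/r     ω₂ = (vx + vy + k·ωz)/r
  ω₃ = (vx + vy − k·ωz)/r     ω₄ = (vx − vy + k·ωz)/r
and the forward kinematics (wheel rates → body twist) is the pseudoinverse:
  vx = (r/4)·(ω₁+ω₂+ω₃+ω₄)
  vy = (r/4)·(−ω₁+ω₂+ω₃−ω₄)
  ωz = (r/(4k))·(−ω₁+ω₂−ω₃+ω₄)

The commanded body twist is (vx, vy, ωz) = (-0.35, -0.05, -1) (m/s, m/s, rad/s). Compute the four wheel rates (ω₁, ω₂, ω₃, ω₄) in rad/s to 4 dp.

k = lx + ly = 0.25 + 0.1 = 0.3500;  k·ωz = 0.3500·-1 = -0.3500
ω₁ (FL) = (vx − vy − k·ωz)/r = 0.0500/0.04 = 1.2500
ω₂ (FR) = (vx + vy + k·ωz)/r = -0.7500/0.04 = -18.7500
ω₃ (RL) = (vx + vy − k·ωz)/r = -0.0500/0.04 = -1.2500
ω₄ (RR) = (vx − vy + k·ωz)/r = -0.6500/0.04 = -16.2500

(1.2500, -18.7500, -1.2500, -16.2500)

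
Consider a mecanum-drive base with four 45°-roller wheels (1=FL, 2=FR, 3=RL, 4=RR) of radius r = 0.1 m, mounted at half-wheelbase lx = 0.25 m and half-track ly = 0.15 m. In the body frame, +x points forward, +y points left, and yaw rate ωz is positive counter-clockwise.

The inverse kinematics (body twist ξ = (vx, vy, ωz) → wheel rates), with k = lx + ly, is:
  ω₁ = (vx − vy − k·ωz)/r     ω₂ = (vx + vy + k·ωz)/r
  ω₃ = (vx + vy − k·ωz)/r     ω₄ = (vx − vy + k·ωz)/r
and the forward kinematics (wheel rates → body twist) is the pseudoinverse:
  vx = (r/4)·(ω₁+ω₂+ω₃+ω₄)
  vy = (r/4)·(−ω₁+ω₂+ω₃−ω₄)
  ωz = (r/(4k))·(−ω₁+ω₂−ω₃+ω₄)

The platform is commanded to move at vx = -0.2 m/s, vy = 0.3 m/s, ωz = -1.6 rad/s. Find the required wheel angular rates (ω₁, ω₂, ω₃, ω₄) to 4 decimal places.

(1.4000, -5.4000, 7.4000, -11.4000)

k = lx + ly = 0.25 + 0.15 = 0.4000;  k·ωz = 0.4000·-1.6 = -0.6400
ω₁ (FL) = (vx − vy − k·ωz)/r = 0.1400/0.1 = 1.4000
ω₂ (FR) = (vx + vy + k·ωz)/r = -0.5400/0.1 = -5.4000
ω₃ (RL) = (vx + vy − k·ωz)/r = 0.7400/0.1 = 7.4000
ω₄ (RR) = (vx − vy + k·ωz)/r = -1.1400/0.1 = -11.4000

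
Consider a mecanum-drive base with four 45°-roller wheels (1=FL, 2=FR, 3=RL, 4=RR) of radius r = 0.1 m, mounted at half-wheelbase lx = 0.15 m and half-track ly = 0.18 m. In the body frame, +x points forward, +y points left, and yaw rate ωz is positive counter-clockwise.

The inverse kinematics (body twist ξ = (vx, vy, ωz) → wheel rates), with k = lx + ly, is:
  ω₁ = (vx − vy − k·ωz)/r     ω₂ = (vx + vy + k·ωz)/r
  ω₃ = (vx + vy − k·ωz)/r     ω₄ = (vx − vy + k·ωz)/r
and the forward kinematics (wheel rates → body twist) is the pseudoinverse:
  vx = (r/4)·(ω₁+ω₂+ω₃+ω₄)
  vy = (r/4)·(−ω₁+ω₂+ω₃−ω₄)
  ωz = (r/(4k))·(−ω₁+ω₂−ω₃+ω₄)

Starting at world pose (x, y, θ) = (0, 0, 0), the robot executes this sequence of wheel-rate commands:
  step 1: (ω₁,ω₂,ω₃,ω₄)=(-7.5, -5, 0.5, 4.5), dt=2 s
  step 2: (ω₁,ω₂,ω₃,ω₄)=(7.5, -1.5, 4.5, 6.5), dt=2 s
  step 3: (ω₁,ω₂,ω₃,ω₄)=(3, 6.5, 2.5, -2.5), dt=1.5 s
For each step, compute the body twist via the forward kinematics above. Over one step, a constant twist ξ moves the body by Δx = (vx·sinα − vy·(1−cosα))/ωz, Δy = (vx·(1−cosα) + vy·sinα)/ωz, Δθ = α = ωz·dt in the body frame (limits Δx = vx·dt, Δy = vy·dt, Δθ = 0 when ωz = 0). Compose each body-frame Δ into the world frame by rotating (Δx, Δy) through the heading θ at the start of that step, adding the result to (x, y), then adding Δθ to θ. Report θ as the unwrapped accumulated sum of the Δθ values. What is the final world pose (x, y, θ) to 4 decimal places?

(1.0778, -0.0918, -0.2462)

step 1: ξ=(vx,vy,ωz)=(-0.1875, -0.0375, 0.4924), dt=2.0 → body Δ=(-0.2832, -0.2337, 0.9848) → world pose (-0.2832, -0.2337, 0.9848)
step 2: ξ=(vx,vy,ωz)=(0.4250, -0.2750, -0.5303), dt=2.0 → body Δ=(0.4340, -0.8626, -1.0606) → world pose (0.6755, -0.3490, -0.0758)
step 3: ξ=(vx,vy,ωz)=(0.2375, 0.2125, -0.1136), dt=1.5 → body Δ=(0.3816, 0.2869, -0.1705) → world pose (1.0778, -0.0918, -0.2462)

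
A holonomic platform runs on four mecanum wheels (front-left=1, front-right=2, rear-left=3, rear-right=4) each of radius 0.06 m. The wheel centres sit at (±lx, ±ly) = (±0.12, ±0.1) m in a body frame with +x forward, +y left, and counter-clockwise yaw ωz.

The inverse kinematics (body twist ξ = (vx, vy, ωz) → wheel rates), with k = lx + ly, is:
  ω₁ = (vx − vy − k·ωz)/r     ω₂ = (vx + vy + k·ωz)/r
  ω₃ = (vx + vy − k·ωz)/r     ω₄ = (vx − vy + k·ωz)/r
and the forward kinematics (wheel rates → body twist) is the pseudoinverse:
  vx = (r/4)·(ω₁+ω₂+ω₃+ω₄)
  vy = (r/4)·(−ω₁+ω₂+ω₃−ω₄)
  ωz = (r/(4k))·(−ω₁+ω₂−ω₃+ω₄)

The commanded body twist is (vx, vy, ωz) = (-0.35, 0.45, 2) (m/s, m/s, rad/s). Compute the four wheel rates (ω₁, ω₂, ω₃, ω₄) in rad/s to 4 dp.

(-20.6667, 9.0000, -5.6667, -6.0000)

k = lx + ly = 0.12 + 0.1 = 0.2200;  k·ωz = 0.2200·2 = 0.4400
ω₁ (FL) = (vx − vy − k·ωz)/r = -1.2400/0.06 = -20.6667
ω₂ (FR) = (vx + vy + k·ωz)/r = 0.5400/0.06 = 9.0000
ω₃ (RL) = (vx + vy − k·ωz)/r = -0.3400/0.06 = -5.6667
ω₄ (RR) = (vx − vy + k·ωz)/r = -0.3600/0.06 = -6.0000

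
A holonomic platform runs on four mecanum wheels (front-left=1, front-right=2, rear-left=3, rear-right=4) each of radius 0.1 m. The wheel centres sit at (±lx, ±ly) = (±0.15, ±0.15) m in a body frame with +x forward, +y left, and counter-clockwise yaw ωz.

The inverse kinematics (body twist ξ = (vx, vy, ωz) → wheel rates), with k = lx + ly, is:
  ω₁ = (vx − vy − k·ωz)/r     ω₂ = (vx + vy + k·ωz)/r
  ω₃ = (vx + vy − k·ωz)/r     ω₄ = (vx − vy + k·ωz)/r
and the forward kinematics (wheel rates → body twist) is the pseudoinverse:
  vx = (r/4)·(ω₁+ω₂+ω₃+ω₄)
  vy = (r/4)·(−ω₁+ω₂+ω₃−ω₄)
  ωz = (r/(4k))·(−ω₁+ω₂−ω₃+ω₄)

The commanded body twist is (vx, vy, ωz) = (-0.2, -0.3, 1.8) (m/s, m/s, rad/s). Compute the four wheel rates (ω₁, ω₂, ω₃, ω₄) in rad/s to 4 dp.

(-4.4000, 0.4000, -10.4000, 6.4000)

k = lx + ly = 0.15 + 0.15 = 0.3000;  k·ωz = 0.3000·1.8 = 0.5400
ω₁ (FL) = (vx − vy − k·ωz)/r = -0.4400/0.1 = -4.4000
ω₂ (FR) = (vx + vy + k·ωz)/r = 0.0400/0.1 = 0.4000
ω₃ (RL) = (vx + vy − k·ωz)/r = -1.0400/0.1 = -10.4000
ω₄ (RR) = (vx − vy + k·ωz)/r = 0.6400/0.1 = 6.4000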